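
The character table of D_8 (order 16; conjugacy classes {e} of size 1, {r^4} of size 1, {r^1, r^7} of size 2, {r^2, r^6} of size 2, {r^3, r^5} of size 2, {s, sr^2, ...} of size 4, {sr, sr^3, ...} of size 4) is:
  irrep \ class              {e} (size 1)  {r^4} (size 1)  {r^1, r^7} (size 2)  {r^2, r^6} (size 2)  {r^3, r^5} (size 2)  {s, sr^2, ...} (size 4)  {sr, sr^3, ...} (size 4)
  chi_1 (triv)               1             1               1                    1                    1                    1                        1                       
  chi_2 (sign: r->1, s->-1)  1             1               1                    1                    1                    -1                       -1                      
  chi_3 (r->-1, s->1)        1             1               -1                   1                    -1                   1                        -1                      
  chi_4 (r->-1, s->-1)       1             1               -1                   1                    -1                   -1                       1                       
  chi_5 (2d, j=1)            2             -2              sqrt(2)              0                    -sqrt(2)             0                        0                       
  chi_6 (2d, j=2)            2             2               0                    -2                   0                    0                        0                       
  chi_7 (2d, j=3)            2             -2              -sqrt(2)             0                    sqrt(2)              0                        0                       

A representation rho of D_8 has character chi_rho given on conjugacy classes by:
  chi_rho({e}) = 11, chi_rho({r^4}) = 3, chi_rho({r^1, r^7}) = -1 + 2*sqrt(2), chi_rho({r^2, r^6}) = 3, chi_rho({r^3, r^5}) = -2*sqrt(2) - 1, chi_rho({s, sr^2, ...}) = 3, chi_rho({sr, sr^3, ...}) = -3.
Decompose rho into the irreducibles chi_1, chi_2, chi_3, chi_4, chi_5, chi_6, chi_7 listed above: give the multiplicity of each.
Multiplicities: chi_1: 1, chi_2: 1, chi_3: 3, chi_4: 0, chi_5: 2, chi_6: 1, chi_7: 0.

Derivation: Use <chi_rho, chi> = (1/|G|) sum_C |C| * chi_rho(C) * conj(chi(C)) with |G| = 16 for each irreducible chi in the table:
  <chi_rho, chi_1> = (1/16)[1*(11)*conj(1) + 1*(3)*conj(1) + 2*(-1 + 2*sqrt(2))*conj(1) + 2*(3)*conj(1) + 2*(-2*sqrt(2) - 1)*conj(1) + 4*(3)*conj(1) + 4*(-3)*conj(1)]
      = (1/16)[(11) + (3) + (-2 + 4*sqrt(2)) + (6) + (-4*sqrt(2) - 2) + (12) + (-12)] = 16/16 = 1
  <chi_rho, chi_2> = (1/16)[1*(11)*conj(1) + 1*(3)*conj(1) + 2*(-1 + 2*sqrt(2))*conj(1) + 2*(3)*conj(1) + 2*(-2*sqrt(2) - 1)*conj(1) + 4*(3)*conj(-1) + 4*(-3)*conj(-1)]
      = (1/16)[(11) + (3) + (-2 + 4*sqrt(2)) + (6) + (-4*sqrt(2) - 2) + (-12) + (12)] = 16/16 = 1
  <chi_rho, chi_3> = (1/16)[1*(11)*conj(1) + 1*(3)*conj(1) + 2*(-1 + 2*sqrt(2))*conj(-1) + 2*(3)*conj(1) + 2*(-2*sqrt(2) - 1)*conj(-1) + 4*(3)*conj(1) + 4*(-3)*conj(-1)]
      = (1/16)[(11) + (3) + (2 - 4*sqrt(2)) + (6) + (2 + 4*sqrt(2)) + (12) + (12)] = 48/16 = 3
  <chi_rho, chi_4> = (1/16)[1*(11)*conj(1) + 1*(3)*conj(1) + 2*(-1 + 2*sqrt(2))*conj(-1) + 2*(3)*conj(1) + 2*(-2*sqrt(2) - 1)*conj(-1) + 4*(3)*conj(-1) + 4*(-3)*conj(1)]
      = (1/16)[(11) + (3) + (2 - 4*sqrt(2)) + (6) + (2 + 4*sqrt(2)) + (-12) + (-12)] = 0/16 = 0
  <chi_rho, chi_5> = (1/16)[1*(11)*conj(2) + 1*(3)*conj(-2) + 2*(-1 + 2*sqrt(2))*conj(sqrt(2)) + 2*(3)*conj(0) + 2*(-2*sqrt(2) - 1)*conj(-sqrt(2)) + 4*(3)*conj(0) + 4*(-3)*conj(0)]
      = (1/16)[(22) + (-6) + (8 - 2*sqrt(2)) + (0) + (2*sqrt(2) + 8) + (0) + (0)] = 32/16 = 2
  <chi_rho, chi_6> = (1/16)[1*(11)*conj(2) + 1*(3)*conj(2) + 2*(-1 + 2*sqrt(2))*conj(0) + 2*(3)*conj(-2) + 2*(-2*sqrt(2) - 1)*conj(0) + 4*(3)*conj(0) + 4*(-3)*conj(0)]
      = (1/16)[(22) + (6) + (0) + (-12) + (0) + (0) + (0)] = 16/16 = 1
  <chi_rho, chi_7> = (1/16)[1*(11)*conj(2) + 1*(3)*conj(-2) + 2*(-1 + 2*sqrt(2))*conj(-sqrt(2)) + 2*(3)*conj(0) + 2*(-2*sqrt(2) - 1)*conj(sqrt(2)) + 4*(3)*conj(0) + 4*(-3)*conj(0)]
      = (1/16)[(22) + (-6) + (-8 + 2*sqrt(2)) + (0) + (-8 - 2*sqrt(2)) + (0) + (0)] = 0/16 = 0
Dimension check: dim(rho) = sum (mult * dim) = 1*1 + 1*1 + 3*1 + 0*1 + 2*2 + 1*2 + 0*2 = 11 = chi_rho(e) = 11.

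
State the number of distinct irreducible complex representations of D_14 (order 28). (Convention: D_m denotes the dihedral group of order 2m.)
10

Proof sketch: The number of irreducible complex representations of a finite group equals its number of conjugacy classes. D_14 has 10 conjugacy classes (n/2 + 3 for n even), so D_14 (order 28) has exactly 10 irreducible complex representations.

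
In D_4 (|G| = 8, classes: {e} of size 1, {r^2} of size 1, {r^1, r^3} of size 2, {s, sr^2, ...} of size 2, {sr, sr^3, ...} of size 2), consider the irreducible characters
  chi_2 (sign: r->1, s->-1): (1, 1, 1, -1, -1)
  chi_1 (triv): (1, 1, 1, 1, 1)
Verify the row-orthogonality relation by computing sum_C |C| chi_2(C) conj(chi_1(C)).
Sum = 0; so <chi_2, chi_1> = 0 (distinct irreducibles are orthogonal).

Reasoning: Compute term by term over conjugacy classes (|C| * chi_2(C) * conj(chi_1(C))):
  1*(1)*conj(1) + 1*(1)*conj(1) + 2*(1)*conj(1) + 2*(-1)*conj(1) + 2*(-1)*conj(1)
  = (1) + (1) + (2) + (-2) + (-2)
  = 0.
Dividing by |G| = 8 gives 0/8 = 0, matching the row-orthogonality relation <chi_2, chi_1> = [chi_2 = chi_1].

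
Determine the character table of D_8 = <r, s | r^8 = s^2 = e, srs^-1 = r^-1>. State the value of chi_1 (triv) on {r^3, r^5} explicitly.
Conjugacy classes: {e} of size 1, {r^4} of size 1, {r^1, r^7} of size 2, {r^2, r^6} of size 2, {r^3, r^5} of size 2, {s, sr^2, ...} of size 4, {sr, sr^3, ...} of size 4.
Character table:
  irrep \ class              {e} (size 1)  {r^4} (size 1)  {r^1, r^7} (size 2)  {r^2, r^6} (size 2)  {r^3, r^5} (size 2)  {s, sr^2, ...} (size 4)  {sr, sr^3, ...} (size 4)
  chi_1 (triv)               1             1               1                    1                    1                    1                        1                       
  chi_2 (sign: r->1, s->-1)  1             1               1                    1                    1                    -1                       -1                      
  chi_3 (r->-1, s->1)        1             1               -1                   1                    -1                   1                        -1                      
  chi_4 (r->-1, s->-1)       1             1               -1                   1                    -1                   -1                       1                       
  chi_5 (2d, j=1)            2             -2              sqrt(2)              0                    -sqrt(2)             0                        0                       
  chi_6 (2d, j=2)            2             2               0                    -2                   0                    0                        0                       
  chi_7 (2d, j=3)            2             -2              -sqrt(2)             0                    sqrt(2)              0                        0                       

Spot check: chi_1 (triv) on {r^3, r^5} = 1.

Justification: D_8 has order 2*8 = 16 with 7 conjugacy classes, hence 7 irreducibles. Sum of squared dims 1 + 1 + 1 + 1 + 4 + 4 + 4 = 16 = |G|. Linear characters come from the abelianisation; the 2-dimensional irreps have character r^k -> 2*cos(2*pi*j*k/8), reflections -> 0.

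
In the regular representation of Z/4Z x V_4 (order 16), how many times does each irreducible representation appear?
Each irreducible V_i of dimension d_i appears with multiplicity d_i, i.e. rho_reg = (direct sum over all irreducibles V_i) d_i V_i. The irreducible dimensions for Z/4Z x V_4 are 1, 1, 1, 1, 1, 1, 1, 1, 1, 1, 1, 1, 1, 1, 1, 1: 16 irreducibles of dimension 1, each with multiplicity 1. Total dimension 16*1*1 = 16 = |G|.

Derivation: General theorem: in the regular representation of a finite group G, each irreducible appears with multiplicity equal to its dimension. Check: dim(rho_reg) = sum d_i^2 = 1 + 1 + 1 + 1 + 1 + 1 + 1 + 1 + 1 + 1 + 1 + 1 + 1 + 1 + 1 + 1 = 16 = |G|.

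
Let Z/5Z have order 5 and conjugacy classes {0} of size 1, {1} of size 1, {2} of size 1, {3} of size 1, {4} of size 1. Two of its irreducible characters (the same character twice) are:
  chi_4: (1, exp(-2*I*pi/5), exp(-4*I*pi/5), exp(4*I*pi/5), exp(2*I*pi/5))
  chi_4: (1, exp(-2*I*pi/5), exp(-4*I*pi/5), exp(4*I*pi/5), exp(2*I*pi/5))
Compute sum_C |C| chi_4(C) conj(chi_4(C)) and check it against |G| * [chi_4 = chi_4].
Sum = 5 = |G| = 5; so <chi_4, chi_4> = 1 (norm-1 confirms irreducibility).

Working: Compute term by term over conjugacy classes (|C| * chi_4(C) * conj(chi_4(C))):
  1*(1)*conj(1) + 1*(exp(-2*I*pi/5))*conj(exp(-2*I*pi/5)) + 1*(exp(-4*I*pi/5))*conj(exp(-4*I*pi/5)) + 1*(exp(4*I*pi/5))*conj(exp(4*I*pi/5)) + 1*(exp(2*I*pi/5))*conj(exp(2*I*pi/5))
  = (1) + (1) + (1) + (1) + (1)
  = 5.
(Exp terms are combined using exp(i*s)*conj(exp(i*t)) = exp(i*(s-t)), and sums of them are collapsed using the identity that for every m > 1 the m distinct m-th roots of unity sum to 0, e.g. 1 + exp(2*I*pi/3) + exp(-2*I*pi/3) = 0.)
Dividing by |G| = 5 gives 5/5 = 1, matching the row-orthogonality relation <chi_4, chi_4> = [chi_4 = chi_4].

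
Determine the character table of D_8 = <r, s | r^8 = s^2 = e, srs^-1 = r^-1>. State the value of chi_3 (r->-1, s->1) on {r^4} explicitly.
Conjugacy classes: {e} of size 1, {r^4} of size 1, {r^1, r^7} of size 2, {r^2, r^6} of size 2, {r^3, r^5} of size 2, {s, sr^2, ...} of size 4, {sr, sr^3, ...} of size 4.
Character table:
  irrep \ class              {e} (size 1)  {r^4} (size 1)  {r^1, r^7} (size 2)  {r^2, r^6} (size 2)  {r^3, r^5} (size 2)  {s, sr^2, ...} (size 4)  {sr, sr^3, ...} (size 4)
  chi_1 (triv)               1             1               1                    1                    1                    1                        1                       
  chi_2 (sign: r->1, s->-1)  1             1               1                    1                    1                    -1                       -1                      
  chi_3 (r->-1, s->1)        1             1               -1                   1                    -1                   1                        -1                      
  chi_4 (r->-1, s->-1)       1             1               -1                   1                    -1                   -1                       1                       
  chi_5 (2d, j=1)            2             -2              sqrt(2)              0                    -sqrt(2)             0                        0                       
  chi_6 (2d, j=2)            2             2               0                    -2                   0                    0                        0                       
  chi_7 (2d, j=3)            2             -2              -sqrt(2)             0                    sqrt(2)              0                        0                       

Spot check: chi_3 (r->-1, s->1) on {r^4} = 1.

Justification: D_8 has order 2*8 = 16 with 7 conjugacy classes, hence 7 irreducibles. Sum of squared dims 1 + 1 + 1 + 1 + 4 + 4 + 4 = 16 = |G|. Linear characters come from the abelianisation; the 2-dimensional irreps have character r^k -> 2*cos(2*pi*j*k/8), reflections -> 0.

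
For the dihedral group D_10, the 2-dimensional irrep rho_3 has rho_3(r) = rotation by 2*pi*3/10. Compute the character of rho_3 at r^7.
chi_{rho_3}(r^7) = 2*cos(2*pi*3*7/10) = 1/2 + sqrt(5)/2

Why: rho_3(r^7) is rotation by angle 2*pi*3*7/10, whose trace is 2*cos(2*pi*3*7/10) = 1/2 + sqrt(5)/2.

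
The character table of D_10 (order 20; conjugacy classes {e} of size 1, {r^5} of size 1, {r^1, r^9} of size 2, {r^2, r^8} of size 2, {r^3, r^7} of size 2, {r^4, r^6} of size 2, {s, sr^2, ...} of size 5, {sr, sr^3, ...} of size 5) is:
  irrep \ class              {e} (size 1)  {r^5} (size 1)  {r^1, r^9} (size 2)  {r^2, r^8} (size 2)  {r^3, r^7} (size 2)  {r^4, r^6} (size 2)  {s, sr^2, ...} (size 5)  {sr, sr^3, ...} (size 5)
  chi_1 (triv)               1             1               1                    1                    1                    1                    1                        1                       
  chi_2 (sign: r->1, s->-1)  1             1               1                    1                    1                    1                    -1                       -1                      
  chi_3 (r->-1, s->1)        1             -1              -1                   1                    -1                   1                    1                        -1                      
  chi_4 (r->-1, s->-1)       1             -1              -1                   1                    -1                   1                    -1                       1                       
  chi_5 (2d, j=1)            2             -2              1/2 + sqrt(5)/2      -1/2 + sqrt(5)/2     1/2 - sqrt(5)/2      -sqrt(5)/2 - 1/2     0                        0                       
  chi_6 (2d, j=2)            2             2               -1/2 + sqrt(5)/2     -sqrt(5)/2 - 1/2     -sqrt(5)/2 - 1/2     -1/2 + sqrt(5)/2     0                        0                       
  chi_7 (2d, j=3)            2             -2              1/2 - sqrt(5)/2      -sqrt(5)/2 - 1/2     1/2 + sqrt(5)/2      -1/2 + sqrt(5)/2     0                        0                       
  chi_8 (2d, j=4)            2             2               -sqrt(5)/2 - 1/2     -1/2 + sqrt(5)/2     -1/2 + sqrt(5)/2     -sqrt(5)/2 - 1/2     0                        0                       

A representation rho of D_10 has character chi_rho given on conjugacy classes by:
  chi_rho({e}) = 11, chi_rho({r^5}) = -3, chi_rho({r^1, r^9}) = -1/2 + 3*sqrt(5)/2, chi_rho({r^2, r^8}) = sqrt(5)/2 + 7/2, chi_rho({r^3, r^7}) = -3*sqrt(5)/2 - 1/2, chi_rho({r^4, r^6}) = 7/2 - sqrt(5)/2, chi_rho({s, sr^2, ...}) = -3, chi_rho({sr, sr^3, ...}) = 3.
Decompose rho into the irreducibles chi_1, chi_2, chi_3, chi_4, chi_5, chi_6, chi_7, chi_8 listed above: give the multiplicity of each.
Multiplicities: chi_1: 1, chi_2: 1, chi_3: 0, chi_4: 3, chi_5: 2, chi_6: 1, chi_7: 0, chi_8: 0.

Use <chi_rho, chi> = (1/|G|) sum_C |C| * chi_rho(C) * conj(chi(C)) with |G| = 20 for each irreducible chi in the table:
  <chi_rho, chi_1> = (1/20)[1*(11)*conj(1) + 1*(-3)*conj(1) + 2*(-1/2 + 3*sqrt(5)/2)*conj(1) + 2*(sqrt(5)/2 + 7/2)*conj(1) + 2*(-3*sqrt(5)/2 - 1/2)*conj(1) + 2*(7/2 - sqrt(5)/2)*conj(1) + 5*(-3)*conj(1) + 5*(3)*conj(1)]
      = (1/20)[(11) + (-3) + (-1 + 3*sqrt(5)) + (sqrt(5) + 7) + (-3*sqrt(5) - 1) + (7 - sqrt(5)) + (-15) + (15)] = 20/20 = 1
  <chi_rho, chi_2> = (1/20)[1*(11)*conj(1) + 1*(-3)*conj(1) + 2*(-1/2 + 3*sqrt(5)/2)*conj(1) + 2*(sqrt(5)/2 + 7/2)*conj(1) + 2*(-3*sqrt(5)/2 - 1/2)*conj(1) + 2*(7/2 - sqrt(5)/2)*conj(1) + 5*(-3)*conj(-1) + 5*(3)*conj(-1)]
      = (1/20)[(11) + (-3) + (-1 + 3*sqrt(5)) + (sqrt(5) + 7) + (-3*sqrt(5) - 1) + (7 - sqrt(5)) + (15) + (-15)] = 20/20 = 1
  <chi_rho, chi_3> = (1/20)[1*(11)*conj(1) + 1*(-3)*conj(-1) + 2*(-1/2 + 3*sqrt(5)/2)*conj(-1) + 2*(sqrt(5)/2 + 7/2)*conj(1) + 2*(-3*sqrt(5)/2 - 1/2)*conj(-1) + 2*(7/2 - sqrt(5)/2)*conj(1) + 5*(-3)*conj(1) + 5*(3)*conj(-1)]
      = (1/20)[(11) + (3) + (1 - 3*sqrt(5)) + (sqrt(5) + 7) + (1 + 3*sqrt(5)) + (7 - sqrt(5)) + (-15) + (-15)] = 0/20 = 0
  <chi_rho, chi_4> = (1/20)[1*(11)*conj(1) + 1*(-3)*conj(-1) + 2*(-1/2 + 3*sqrt(5)/2)*conj(-1) + 2*(sqrt(5)/2 + 7/2)*conj(1) + 2*(-3*sqrt(5)/2 - 1/2)*conj(-1) + 2*(7/2 - sqrt(5)/2)*conj(1) + 5*(-3)*conj(-1) + 5*(3)*conj(1)]
      = (1/20)[(11) + (3) + (1 - 3*sqrt(5)) + (sqrt(5) + 7) + (1 + 3*sqrt(5)) + (7 - sqrt(5)) + (15) + (15)] = 60/20 = 3
  <chi_rho, chi_5> = (1/20)[1*(11)*conj(2) + 1*(-3)*conj(-2) + 2*(-1/2 + 3*sqrt(5)/2)*conj(1/2 + sqrt(5)/2) + 2*(sqrt(5)/2 + 7/2)*conj(-1/2 + sqrt(5)/2) + 2*(-3*sqrt(5)/2 - 1/2)*conj(1/2 - sqrt(5)/2) + 2*(7/2 - sqrt(5)/2)*conj(-sqrt(5)/2 - 1/2) + 5*(-3)*conj(0) + 5*(3)*conj(0)]
      = (1/20)[(22) + (6) + (sqrt(5) + 7) + (-1 + 3*sqrt(5)) + (7 - sqrt(5)) + (-3*sqrt(5) - 1) + (0) + (0)] = 40/20 = 2
  <chi_rho, chi_6> = (1/20)[1*(11)*conj(2) + 1*(-3)*conj(2) + 2*(-1/2 + 3*sqrt(5)/2)*conj(-1/2 + sqrt(5)/2) + 2*(sqrt(5)/2 + 7/2)*conj(-sqrt(5)/2 - 1/2) + 2*(-3*sqrt(5)/2 - 1/2)*conj(-sqrt(5)/2 - 1/2) + 2*(7/2 - sqrt(5)/2)*conj(-1/2 + sqrt(5)/2) + 5*(-3)*conj(0) + 5*(3)*conj(0)]
      = (1/20)[(22) + (-6) + (8 - 2*sqrt(5)) + (-4*sqrt(5) - 6) + (2*sqrt(5) + 8) + (-6 + 4*sqrt(5)) + (0) + (0)] = 20/20 = 1
  <chi_rho, chi_7> = (1/20)[1*(11)*conj(2) + 1*(-3)*conj(-2) + 2*(-1/2 + 3*sqrt(5)/2)*conj(1/2 - sqrt(5)/2) + 2*(sqrt(5)/2 + 7/2)*conj(-sqrt(5)/2 - 1/2) + 2*(-3*sqrt(5)/2 - 1/2)*conj(1/2 + sqrt(5)/2) + 2*(7/2 - sqrt(5)/2)*conj(-1/2 + sqrt(5)/2) + 5*(-3)*conj(0) + 5*(3)*conj(0)]
      = (1/20)[(22) + (6) + (-8 + 2*sqrt(5)) + (-4*sqrt(5) - 6) + (-8 - 2*sqrt(5)) + (-6 + 4*sqrt(5)) + (0) + (0)] = 0/20 = 0
  <chi_rho, chi_8> = (1/20)[1*(11)*conj(2) + 1*(-3)*conj(2) + 2*(-1/2 + 3*sqrt(5)/2)*conj(-sqrt(5)/2 - 1/2) + 2*(sqrt(5)/2 + 7/2)*conj(-1/2 + sqrt(5)/2) + 2*(-3*sqrt(5)/2 - 1/2)*conj(-1/2 + sqrt(5)/2) + 2*(7/2 - sqrt(5)/2)*conj(-sqrt(5)/2 - 1/2) + 5*(-3)*conj(0) + 5*(3)*conj(0)]
      = (1/20)[(22) + (-6) + (-7 - sqrt(5)) + (-1 + 3*sqrt(5)) + (-7 + sqrt(5)) + (-3*sqrt(5) - 1) + (0) + (0)] = 0/20 = 0
Dimension check: dim(rho) = sum (mult * dim) = 1*1 + 1*1 + 0*1 + 3*1 + 2*2 + 1*2 + 0*2 + 0*2 = 11 = chi_rho(e) = 11.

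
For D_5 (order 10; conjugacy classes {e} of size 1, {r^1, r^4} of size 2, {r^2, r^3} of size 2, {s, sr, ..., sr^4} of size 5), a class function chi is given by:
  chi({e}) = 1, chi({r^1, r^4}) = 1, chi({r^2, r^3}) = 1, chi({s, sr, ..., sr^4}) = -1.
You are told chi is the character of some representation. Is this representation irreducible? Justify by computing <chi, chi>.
Irreducible: <chi, chi> = 1.

<chi, chi> = (1/|G|) sum_C |C| * |chi(C)|^2 = (1/10)[1*|1|^2 + 2*|1|^2 + 2*|1|^2 + 5*|-1|^2]
  = (1/10)[(1) + (2) + (2) + (5)] = 10/10 = 1.
A character is irreducible iff <chi, chi> = 1, so this representation is irreducible.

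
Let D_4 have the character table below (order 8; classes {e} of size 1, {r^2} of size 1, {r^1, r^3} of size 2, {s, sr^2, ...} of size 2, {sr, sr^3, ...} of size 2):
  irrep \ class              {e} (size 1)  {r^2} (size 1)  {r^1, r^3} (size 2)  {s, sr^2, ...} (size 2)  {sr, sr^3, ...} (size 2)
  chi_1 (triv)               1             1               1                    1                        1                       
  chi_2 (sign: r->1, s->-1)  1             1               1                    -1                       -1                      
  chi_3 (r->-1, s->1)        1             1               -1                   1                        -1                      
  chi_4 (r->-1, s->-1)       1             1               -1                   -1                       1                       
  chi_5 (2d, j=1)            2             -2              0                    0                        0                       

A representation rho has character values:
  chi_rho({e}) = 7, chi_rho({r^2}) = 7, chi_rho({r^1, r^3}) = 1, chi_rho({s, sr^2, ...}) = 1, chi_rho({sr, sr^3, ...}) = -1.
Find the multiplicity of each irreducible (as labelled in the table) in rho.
Multiplicities: chi_1: 2, chi_2: 2, chi_3: 2, chi_4: 1, chi_5: 0.

Use <chi_rho, chi> = (1/|G|) sum_C |C| * chi_rho(C) * conj(chi(C)) with |G| = 8 for each irreducible chi in the table:
  <chi_rho, chi_1> = (1/8)[1*(7)*conj(1) + 1*(7)*conj(1) + 2*(1)*conj(1) + 2*(1)*conj(1) + 2*(-1)*conj(1)]
      = (1/8)[(7) + (7) + (2) + (2) + (-2)] = 16/8 = 2
  <chi_rho, chi_2> = (1/8)[1*(7)*conj(1) + 1*(7)*conj(1) + 2*(1)*conj(1) + 2*(1)*conj(-1) + 2*(-1)*conj(-1)]
      = (1/8)[(7) + (7) + (2) + (-2) + (2)] = 16/8 = 2
  <chi_rho, chi_3> = (1/8)[1*(7)*conj(1) + 1*(7)*conj(1) + 2*(1)*conj(-1) + 2*(1)*conj(1) + 2*(-1)*conj(-1)]
      = (1/8)[(7) + (7) + (-2) + (2) + (2)] = 16/8 = 2
  <chi_rho, chi_4> = (1/8)[1*(7)*conj(1) + 1*(7)*conj(1) + 2*(1)*conj(-1) + 2*(1)*conj(-1) + 2*(-1)*conj(1)]
      = (1/8)[(7) + (7) + (-2) + (-2) + (-2)] = 8/8 = 1
  <chi_rho, chi_5> = (1/8)[1*(7)*conj(2) + 1*(7)*conj(-2) + 2*(1)*conj(0) + 2*(1)*conj(0) + 2*(-1)*conj(0)]
      = (1/8)[(14) + (-14) + (0) + (0) + (0)] = 0/8 = 0
Dimension check: dim(rho) = sum (mult * dim) = 2*1 + 2*1 + 2*1 + 1*1 + 0*2 = 7 = chi_rho(e) = 7.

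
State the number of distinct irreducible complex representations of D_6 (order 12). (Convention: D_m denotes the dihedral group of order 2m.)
6

Proof sketch: The number of irreducible complex representations of a finite group equals its number of conjugacy classes. D_6 has 6 conjugacy classes (n/2 + 3 for n even), so D_6 (order 12) has exactly 6 irreducible complex representations.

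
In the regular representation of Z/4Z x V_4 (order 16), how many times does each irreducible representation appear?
Each irreducible V_i of dimension d_i appears with multiplicity d_i, i.e. rho_reg = (direct sum over all irreducibles V_i) d_i V_i. The irreducible dimensions for Z/4Z x V_4 are 1, 1, 1, 1, 1, 1, 1, 1, 1, 1, 1, 1, 1, 1, 1, 1: 16 irreducibles of dimension 1, each with multiplicity 1. Total dimension 16*1*1 = 16 = |G|.

General theorem: in the regular representation of a finite group G, each irreducible appears with multiplicity equal to its dimension. Check: dim(rho_reg) = sum d_i^2 = 1 + 1 + 1 + 1 + 1 + 1 + 1 + 1 + 1 + 1 + 1 + 1 + 1 + 1 + 1 + 1 = 16 = |G|.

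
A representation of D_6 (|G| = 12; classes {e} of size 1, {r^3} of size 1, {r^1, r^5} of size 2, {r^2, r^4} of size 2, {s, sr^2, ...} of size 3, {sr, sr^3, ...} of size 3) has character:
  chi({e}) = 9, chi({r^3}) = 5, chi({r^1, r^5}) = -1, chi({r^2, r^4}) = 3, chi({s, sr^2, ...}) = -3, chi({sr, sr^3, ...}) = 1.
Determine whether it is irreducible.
Not irreducible (reducible): <chi, chi> = 13 > 1.

Reasoning: <chi, chi> = (1/|G|) sum_C |C| * |chi(C)|^2 = (1/12)[1*|9|^2 + 1*|5|^2 + 2*|-1|^2 + 2*|3|^2 + 3*|-3|^2 + 3*|1|^2]
  = (1/12)[(81) + (25) + (2) + (18) + (27) + (3)] = 156/12 = 13.
A character is irreducible iff <chi, chi> = 1, so this representation is reducible.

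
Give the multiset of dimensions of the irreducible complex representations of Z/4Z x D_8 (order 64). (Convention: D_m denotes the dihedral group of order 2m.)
Dimensions: 1, 1, 1, 1, 1, 1, 1, 1, 1, 1, 1, 1, 1, 1, 1, 1, 2, 2, 2, 2, 2, 2, 2, 2, 2, 2, 2, 2

Justification: There are 28 irreducibles (= number of conjugacy classes). Their dimensions d_i satisfy sum d_i^2 = |G| = 64: 1 + 1 + 1 + 1 + 1 + 1 + 1 + 1 + 1 + 1 + 1 + 1 + 1 + 1 + 1 + 1 + 4 + 4 + 4 + 4 + 4 + 4 + 4 + 4 + 4 + 4 + 4 + 4 = 64. (For the product with Z/4Z: each of the 4 1-dim characters of Z/4Z tensors with each irrep of D_8, giving 4 copies of each D_8-dimension.)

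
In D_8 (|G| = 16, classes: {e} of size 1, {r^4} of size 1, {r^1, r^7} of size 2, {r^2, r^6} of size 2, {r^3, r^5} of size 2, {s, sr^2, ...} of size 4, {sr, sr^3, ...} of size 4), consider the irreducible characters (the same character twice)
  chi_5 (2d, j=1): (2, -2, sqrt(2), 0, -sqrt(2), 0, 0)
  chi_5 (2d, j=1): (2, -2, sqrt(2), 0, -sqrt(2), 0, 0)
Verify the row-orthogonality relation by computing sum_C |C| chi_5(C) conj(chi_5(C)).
Sum = 16 = |G| = 16; so <chi_5, chi_5> = 1 (norm-1 confirms irreducibility).

Solution. Compute term by term over conjugacy classes (|C| * chi_5(C) * conj(chi_5(C))):
  1*(2)*conj(2) + 1*(-2)*conj(-2) + 2*(sqrt(2))*conj(sqrt(2)) + 2*(0)*conj(0) + 2*(-sqrt(2))*conj(-sqrt(2)) + 4*(0)*conj(0) + 4*(0)*conj(0)
  = (4) + (4) + (4) + (0) + (4) + (0) + (0)
  = 16.
Dividing by |G| = 16 gives 16/16 = 1, matching the row-orthogonality relation <chi_5, chi_5> = [chi_5 = chi_5].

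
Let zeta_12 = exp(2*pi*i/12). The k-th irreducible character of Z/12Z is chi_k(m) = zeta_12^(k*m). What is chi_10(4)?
chi_10(4) = zeta_12^40 = exp(2*I*pi/3)

Why: chi_10(4) = zeta_12^(10*4) = zeta_12^40. Since zeta_12^12 = 1, this equals zeta_12^4 = exp(2*pi*i*4/12) = exp(2*I*pi/3).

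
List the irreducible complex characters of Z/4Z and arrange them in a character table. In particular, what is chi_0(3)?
Character table of Z/4Z (irreps indexed chi_0,...,chi_3 with chi_k(m) = zeta_4^(k*m), zeta_4 = exp(2*pi*i/4)):
  irrep \ class  {0} (size 1)  {1} (size 1)  {2} (size 1)  {3} (size 1)
  chi_0          1             1             1             1           
  chi_1          1             I             -1            -I          
  chi_2          1             -1            1             -1          
  chi_3          1             -I            -1            I           

Spot check: chi_0(3) = zeta_4^(0*3) = zeta_4^0 = 1.

Working: Z/4Z is abelian, so all 4 irreducible complex representations are 1-dimensional. They are given by chi_k(m) = zeta_4^(k*m) for k = 0,...,3. Row orthogonality: sum_m chi_k(m) conj(chi_l(m)) = 4 * [k = l].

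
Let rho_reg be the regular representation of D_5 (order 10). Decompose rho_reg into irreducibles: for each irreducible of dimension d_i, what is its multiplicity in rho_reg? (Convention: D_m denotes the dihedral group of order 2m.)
Each irreducible V_i of dimension d_i appears with multiplicity d_i, i.e. rho_reg = (direct sum over all irreducibles V_i) d_i V_i. The irreducible dimensions for D_5 are 1, 1, 2, 2: 2 irreducibles of dimension 1, each with multiplicity 1; 2 irreducibles of dimension 2, each with multiplicity 2. Total dimension 2*1*1 + 2*2*2 = 10 = |G|.

Explanation: General theorem: in the regular representation of a finite group G, each irreducible appears with multiplicity equal to its dimension. Check: dim(rho_reg) = sum d_i^2 = 1 + 1 + 4 + 4 = 10 = |G|.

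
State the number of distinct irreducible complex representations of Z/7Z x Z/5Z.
35

Derivation: The number of irreducible complex representations of a finite group equals its number of conjugacy classes. Z/7Z x Z/5Z is abelian of order 35, so every element is its own conjugacy class: 35 classes, so Z/7Z x Z/5Z (order 35) has exactly 35 irreducible complex representations.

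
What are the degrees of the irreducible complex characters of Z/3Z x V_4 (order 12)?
Dimensions: 1, 1, 1, 1, 1, 1, 1, 1, 1, 1, 1, 1

Justification: There are 12 irreducibles (= number of conjugacy classes). Their dimensions d_i satisfy sum d_i^2 = |G| = 12: 1 + 1 + 1 + 1 + 1 + 1 + 1 + 1 + 1 + 1 + 1 + 1 = 12. (For the product with Z/3Z: each of the 3 1-dim characters of Z/3Z tensors with each irrep of V_4, giving 3 copies of each V_4-dimension.)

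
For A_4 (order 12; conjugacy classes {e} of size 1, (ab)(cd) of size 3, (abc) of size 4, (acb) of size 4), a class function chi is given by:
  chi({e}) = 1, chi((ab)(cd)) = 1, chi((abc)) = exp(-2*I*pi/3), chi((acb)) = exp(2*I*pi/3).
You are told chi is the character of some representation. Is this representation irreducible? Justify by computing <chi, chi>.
Irreducible: <chi, chi> = 1.

Derivation: <chi, chi> = (1/|G|) sum_C |C| * |chi(C)|^2 = (1/12)[1*|1|^2 + 3*|1|^2 + 4*|exp(-2*I*pi/3)|^2 + 4*|exp(2*I*pi/3)|^2]
  = (1/12)[(1) + (3) + (4) + (4)] = 12/12 = 1.
(Exp terms are combined using exp(i*s)*conj(exp(i*t)) = exp(i*(s-t)), and sums of them are collapsed using the identity that for every m > 1 the m distinct m-th roots of unity sum to 0, e.g. 1 + exp(2*I*pi/3) + exp(-2*I*pi/3) = 0.)
A character is irreducible iff <chi, chi> = 1, so this representation is irreducible.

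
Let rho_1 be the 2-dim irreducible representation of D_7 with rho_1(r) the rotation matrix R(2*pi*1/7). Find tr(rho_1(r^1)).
chi_{rho_1}(r^1) = 2*cos(2*pi*1*1/7) = 2*cos(2*pi/7)

Working: rho_1(r^1) is rotation by angle 2*pi*1*1/7, whose trace is 2*cos(2*pi*1*1/7) = 2*cos(2*pi/7).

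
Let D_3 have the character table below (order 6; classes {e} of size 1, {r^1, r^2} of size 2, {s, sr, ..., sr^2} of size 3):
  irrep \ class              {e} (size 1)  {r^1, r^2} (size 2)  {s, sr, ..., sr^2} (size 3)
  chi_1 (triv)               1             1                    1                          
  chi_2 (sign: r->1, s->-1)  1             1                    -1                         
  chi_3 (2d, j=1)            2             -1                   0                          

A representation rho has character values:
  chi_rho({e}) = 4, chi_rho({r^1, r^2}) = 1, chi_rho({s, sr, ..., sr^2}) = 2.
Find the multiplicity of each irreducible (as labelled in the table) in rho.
Multiplicities: chi_1: 2, chi_2: 0, chi_3: 1.

Use <chi_rho, chi> = (1/|G|) sum_C |C| * chi_rho(C) * conj(chi(C)) with |G| = 6 for each irreducible chi in the table:
  <chi_rho, chi_1> = (1/6)[1*(4)*conj(1) + 2*(1)*conj(1) + 3*(2)*conj(1)]
      = (1/6)[(4) + (2) + (6)] = 12/6 = 2
  <chi_rho, chi_2> = (1/6)[1*(4)*conj(1) + 2*(1)*conj(1) + 3*(2)*conj(-1)]
      = (1/6)[(4) + (2) + (-6)] = 0/6 = 0
  <chi_rho, chi_3> = (1/6)[1*(4)*conj(2) + 2*(1)*conj(-1) + 3*(2)*conj(0)]
      = (1/6)[(8) + (-2) + (0)] = 6/6 = 1
Dimension check: dim(rho) = sum (mult * dim) = 2*1 + 0*1 + 1*2 = 4 = chi_rho(e) = 4.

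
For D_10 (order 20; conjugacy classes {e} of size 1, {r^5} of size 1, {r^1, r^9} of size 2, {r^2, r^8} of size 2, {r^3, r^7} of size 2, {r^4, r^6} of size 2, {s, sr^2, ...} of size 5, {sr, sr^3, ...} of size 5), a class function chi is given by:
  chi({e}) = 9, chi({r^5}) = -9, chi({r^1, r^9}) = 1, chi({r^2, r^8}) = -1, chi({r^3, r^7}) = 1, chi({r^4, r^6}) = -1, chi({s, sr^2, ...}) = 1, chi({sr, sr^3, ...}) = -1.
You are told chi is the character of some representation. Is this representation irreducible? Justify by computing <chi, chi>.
Not irreducible (reducible): <chi, chi> = 9 > 1.

Proof sketch: <chi, chi> = (1/|G|) sum_C |C| * |chi(C)|^2 = (1/20)[1*|9|^2 + 1*|-9|^2 + 2*|1|^2 + 2*|-1|^2 + 2*|1|^2 + 2*|-1|^2 + 5*|1|^2 + 5*|-1|^2]
  = (1/20)[(81) + (81) + (2) + (2) + (2) + (2) + (5) + (5)] = 180/20 = 9.
A character is irreducible iff <chi, chi> = 1, so this representation is reducible.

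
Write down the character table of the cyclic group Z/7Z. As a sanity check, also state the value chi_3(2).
Character table of Z/7Z (irreps indexed chi_0,...,chi_6 with chi_k(m) = zeta_7^(k*m), zeta_7 = exp(2*pi*i/7)):
  irrep \ class  {0} (size 1)  {1} (size 1)    {2} (size 1)    {3} (size 1)    {4} (size 1)    {5} (size 1)    {6} (size 1)  
  chi_0          1             1               1               1               1               1               1             
  chi_1          1             exp(2*I*pi/7)   exp(4*I*pi/7)   exp(6*I*pi/7)   exp(-6*I*pi/7)  exp(-4*I*pi/7)  exp(-2*I*pi/7)
  chi_2          1             exp(4*I*pi/7)   exp(-6*I*pi/7)  exp(-2*I*pi/7)  exp(2*I*pi/7)   exp(6*I*pi/7)   exp(-4*I*pi/7)
  chi_3          1             exp(6*I*pi/7)   exp(-2*I*pi/7)  exp(4*I*pi/7)   exp(-4*I*pi/7)  exp(2*I*pi/7)   exp(-6*I*pi/7)
  chi_4          1             exp(-6*I*pi/7)  exp(2*I*pi/7)   exp(-4*I*pi/7)  exp(4*I*pi/7)   exp(-2*I*pi/7)  exp(6*I*pi/7) 
  chi_5          1             exp(-4*I*pi/7)  exp(6*I*pi/7)   exp(2*I*pi/7)   exp(-2*I*pi/7)  exp(-6*I*pi/7)  exp(4*I*pi/7) 
  chi_6          1             exp(-2*I*pi/7)  exp(-4*I*pi/7)  exp(-6*I*pi/7)  exp(6*I*pi/7)   exp(4*I*pi/7)   exp(2*I*pi/7) 

Spot check: chi_3(2) = zeta_7^(3*2) = zeta_7^6 = exp(-2*I*pi/7).

Justification: Z/7Z is abelian, so all 7 irreducible complex representations are 1-dimensional. They are given by chi_k(m) = zeta_7^(k*m) for k = 0,...,6. Row orthogonality: sum_m chi_k(m) conj(chi_l(m)) = 7 * [k = l].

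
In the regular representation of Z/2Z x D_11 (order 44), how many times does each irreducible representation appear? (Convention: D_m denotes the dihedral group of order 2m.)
Each irreducible V_i of dimension d_i appears with multiplicity d_i, i.e. rho_reg = (direct sum over all irreducibles V_i) d_i V_i. The irreducible dimensions for Z/2Z x D_11 are 1, 1, 1, 1, 2, 2, 2, 2, 2, 2, 2, 2, 2, 2: 4 irreducibles of dimension 1, each with multiplicity 1; 10 irreducibles of dimension 2, each with multiplicity 2. Total dimension 4*1*1 + 10*2*2 = 44 = |G|.

Argument: General theorem: in the regular representation of a finite group G, each irreducible appears with multiplicity equal to its dimension. Check: dim(rho_reg) = sum d_i^2 = 1 + 1 + 1 + 1 + 4 + 4 + 4 + 4 + 4 + 4 + 4 + 4 + 4 + 4 = 44 = |G|.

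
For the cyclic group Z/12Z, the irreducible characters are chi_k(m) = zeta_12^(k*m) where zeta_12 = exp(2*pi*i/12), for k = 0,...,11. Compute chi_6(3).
chi_6(3) = zeta_12^18 = -1

chi_6(3) = zeta_12^(6*3) = zeta_12^18. Since zeta_12^12 = 1, this equals zeta_12^6 = exp(2*pi*i*6/12) = -1.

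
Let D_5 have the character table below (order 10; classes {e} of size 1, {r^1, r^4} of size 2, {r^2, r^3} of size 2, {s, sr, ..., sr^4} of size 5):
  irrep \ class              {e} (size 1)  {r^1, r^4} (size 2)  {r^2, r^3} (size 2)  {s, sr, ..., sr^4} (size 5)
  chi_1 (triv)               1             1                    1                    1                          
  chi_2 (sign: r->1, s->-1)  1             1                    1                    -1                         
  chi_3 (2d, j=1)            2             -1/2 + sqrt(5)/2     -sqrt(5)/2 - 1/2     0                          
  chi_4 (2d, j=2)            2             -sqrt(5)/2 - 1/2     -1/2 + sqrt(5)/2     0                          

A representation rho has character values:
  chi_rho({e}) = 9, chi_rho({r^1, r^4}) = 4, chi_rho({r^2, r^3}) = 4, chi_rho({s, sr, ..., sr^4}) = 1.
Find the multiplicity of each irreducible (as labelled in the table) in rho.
Multiplicities: chi_1: 3, chi_2: 2, chi_3: 1, chi_4: 1.

Justification: Use <chi_rho, chi> = (1/|G|) sum_C |C| * chi_rho(C) * conj(chi(C)) with |G| = 10 for each irreducible chi in the table:
  <chi_rho, chi_1> = (1/10)[1*(9)*conj(1) + 2*(4)*conj(1) + 2*(4)*conj(1) + 5*(1)*conj(1)]
      = (1/10)[(9) + (8) + (8) + (5)] = 30/10 = 3
  <chi_rho, chi_2> = (1/10)[1*(9)*conj(1) + 2*(4)*conj(1) + 2*(4)*conj(1) + 5*(1)*conj(-1)]
      = (1/10)[(9) + (8) + (8) + (-5)] = 20/10 = 2
  <chi_rho, chi_3> = (1/10)[1*(9)*conj(2) + 2*(4)*conj(-1/2 + sqrt(5)/2) + 2*(4)*conj(-sqrt(5)/2 - 1/2) + 5*(1)*conj(0)]
      = (1/10)[(18) + (-4 + 4*sqrt(5)) + (-4*sqrt(5) - 4) + (0)] = 10/10 = 1
  <chi_rho, chi_4> = (1/10)[1*(9)*conj(2) + 2*(4)*conj(-sqrt(5)/2 - 1/2) + 2*(4)*conj(-1/2 + sqrt(5)/2) + 5*(1)*conj(0)]
      = (1/10)[(18) + (-4*sqrt(5) - 4) + (-4 + 4*sqrt(5)) + (0)] = 10/10 = 1
Dimension check: dim(rho) = sum (mult * dim) = 3*1 + 2*1 + 1*2 + 1*2 = 9 = chi_rho(e) = 9.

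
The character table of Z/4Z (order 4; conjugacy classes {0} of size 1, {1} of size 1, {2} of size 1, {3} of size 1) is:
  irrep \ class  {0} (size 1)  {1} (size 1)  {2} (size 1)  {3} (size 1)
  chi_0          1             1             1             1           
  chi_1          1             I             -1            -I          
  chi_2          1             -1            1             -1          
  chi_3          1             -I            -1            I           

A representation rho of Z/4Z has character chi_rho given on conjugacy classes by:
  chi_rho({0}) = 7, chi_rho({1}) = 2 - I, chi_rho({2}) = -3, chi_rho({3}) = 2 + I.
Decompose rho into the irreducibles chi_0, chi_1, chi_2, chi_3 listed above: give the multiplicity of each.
Multiplicities: chi_0: 2, chi_1: 2, chi_2: 0, chi_3: 3.

Details: Use <chi_rho, chi> = (1/|G|) sum_C |C| * chi_rho(C) * conj(chi(C)) with |G| = 4 for each irreducible chi in the table:
  <chi_rho, chi_0> = (1/4)[1*(7)*conj(1) + 1*(2 - I)*conj(1) + 1*(-3)*conj(1) + 1*(2 + I)*conj(1)]
      = (1/4)[(7) + (2 - I) + (-3) + (2 + I)] = 8/4 = 2
  <chi_rho, chi_1> = (1/4)[1*(7)*conj(1) + 1*(2 - I)*conj(I) + 1*(-3)*conj(-1) + 1*(2 + I)*conj(-I)]
      = (1/4)[(7) + (-1 - 2*I) + (3) + (-1 + 2*I)] = 8/4 = 2
  <chi_rho, chi_2> = (1/4)[1*(7)*conj(1) + 1*(2 - I)*conj(-1) + 1*(-3)*conj(1) + 1*(2 + I)*conj(-1)]
      = (1/4)[(7) + (-2 + I) + (-3) + (-2 - I)] = 0/4 = 0
  <chi_rho, chi_3> = (1/4)[1*(7)*conj(1) + 1*(2 - I)*conj(-I) + 1*(-3)*conj(-1) + 1*(2 + I)*conj(I)]
      = (1/4)[(7) + (1 + 2*I) + (3) + (1 - 2*I)] = 12/4 = 3
(Exp terms are combined using exp(i*s)*conj(exp(i*t)) = exp(i*(s-t)), and sums of them are collapsed using the identity that for every m > 1 the m distinct m-th roots of unity sum to 0, e.g. 1 + exp(2*I*pi/3) + exp(-2*I*pi/3) = 0.)
Dimension check: dim(rho) = sum (mult * dim) = 2*1 + 2*1 + 0*1 + 3*1 = 7 = chi_rho(e) = 7.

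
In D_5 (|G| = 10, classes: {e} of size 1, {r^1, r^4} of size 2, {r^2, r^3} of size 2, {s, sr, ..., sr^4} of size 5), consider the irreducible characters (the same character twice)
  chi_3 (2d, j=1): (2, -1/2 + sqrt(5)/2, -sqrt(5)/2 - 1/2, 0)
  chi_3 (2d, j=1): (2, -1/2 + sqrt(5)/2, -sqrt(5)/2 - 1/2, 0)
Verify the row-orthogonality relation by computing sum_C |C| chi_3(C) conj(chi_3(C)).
Sum = 10 = |G| = 10; so <chi_3, chi_3> = 1 (norm-1 confirms irreducibility).

Explanation: Compute term by term over conjugacy classes (|C| * chi_3(C) * conj(chi_3(C))):
  1*(2)*conj(2) + 2*(-1/2 + sqrt(5)/2)*conj(-1/2 + sqrt(5)/2) + 2*(-sqrt(5)/2 - 1/2)*conj(-sqrt(5)/2 - 1/2) + 5*(0)*conj(0)
  = (4) + (3 - sqrt(5)) + (sqrt(5) + 3) + (0)
  = 10.
Dividing by |G| = 10 gives 10/10 = 1, matching the row-orthogonality relation <chi_3, chi_3> = [chi_3 = chi_3].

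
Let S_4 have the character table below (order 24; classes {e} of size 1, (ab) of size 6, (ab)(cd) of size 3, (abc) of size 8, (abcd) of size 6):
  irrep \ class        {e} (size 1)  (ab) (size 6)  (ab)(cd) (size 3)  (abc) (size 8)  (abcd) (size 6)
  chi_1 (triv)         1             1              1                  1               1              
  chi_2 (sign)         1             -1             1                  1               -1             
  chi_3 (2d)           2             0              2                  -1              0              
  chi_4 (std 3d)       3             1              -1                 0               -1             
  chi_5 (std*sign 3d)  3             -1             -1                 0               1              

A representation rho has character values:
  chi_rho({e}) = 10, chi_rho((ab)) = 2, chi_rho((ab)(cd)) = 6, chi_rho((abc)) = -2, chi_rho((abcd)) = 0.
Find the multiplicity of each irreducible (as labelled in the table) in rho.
Multiplicities: chi_1: 1, chi_2: 0, chi_3: 3, chi_4: 1, chi_5: 0.

Argument: Use <chi_rho, chi> = (1/|G|) sum_C |C| * chi_rho(C) * conj(chi(C)) with |G| = 24 for each irreducible chi in the table:
  <chi_rho, chi_1> = (1/24)[1*(10)*conj(1) + 6*(2)*conj(1) + 3*(6)*conj(1) + 8*(-2)*conj(1) + 6*(0)*conj(1)]
      = (1/24)[(10) + (12) + (18) + (-16) + (0)] = 24/24 = 1
  <chi_rho, chi_2> = (1/24)[1*(10)*conj(1) + 6*(2)*conj(-1) + 3*(6)*conj(1) + 8*(-2)*conj(1) + 6*(0)*conj(-1)]
      = (1/24)[(10) + (-12) + (18) + (-16) + (0)] = 0/24 = 0
  <chi_rho, chi_3> = (1/24)[1*(10)*conj(2) + 6*(2)*conj(0) + 3*(6)*conj(2) + 8*(-2)*conj(-1) + 6*(0)*conj(0)]
      = (1/24)[(20) + (0) + (36) + (16) + (0)] = 72/24 = 3
  <chi_rho, chi_4> = (1/24)[1*(10)*conj(3) + 6*(2)*conj(1) + 3*(6)*conj(-1) + 8*(-2)*conj(0) + 6*(0)*conj(-1)]
      = (1/24)[(30) + (12) + (-18) + (0) + (0)] = 24/24 = 1
  <chi_rho, chi_5> = (1/24)[1*(10)*conj(3) + 6*(2)*conj(-1) + 3*(6)*conj(-1) + 8*(-2)*conj(0) + 6*(0)*conj(1)]
      = (1/24)[(30) + (-12) + (-18) + (0) + (0)] = 0/24 = 0
Dimension check: dim(rho) = sum (mult * dim) = 1*1 + 0*1 + 3*2 + 1*3 + 0*3 = 10 = chi_rho(e) = 10.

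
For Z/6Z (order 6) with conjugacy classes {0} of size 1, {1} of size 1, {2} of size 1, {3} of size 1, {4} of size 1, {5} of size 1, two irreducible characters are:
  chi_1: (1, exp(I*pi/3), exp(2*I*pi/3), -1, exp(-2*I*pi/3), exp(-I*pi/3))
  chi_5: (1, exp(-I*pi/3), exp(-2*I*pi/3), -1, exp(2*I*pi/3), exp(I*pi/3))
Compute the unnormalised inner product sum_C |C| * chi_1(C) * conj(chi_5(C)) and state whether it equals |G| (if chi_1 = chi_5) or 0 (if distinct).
Sum = 0; so <chi_1, chi_5> = 0 (distinct irreducibles are orthogonal).

Derivation: Compute term by term over conjugacy classes (|C| * chi_1(C) * conj(chi_5(C))):
  1*(1)*conj(1) + 1*(exp(I*pi/3))*conj(exp(-I*pi/3)) + 1*(exp(2*I*pi/3))*conj(exp(-2*I*pi/3)) + 1*(-1)*conj(-1) + 1*(exp(-2*I*pi/3))*conj(exp(2*I*pi/3)) + 1*(exp(-I*pi/3))*conj(exp(I*pi/3))
  = (1) + (exp(2*I*pi/3)) + (exp(-2*I*pi/3)) + (1) + (exp(2*I*pi/3)) + (exp(-2*I*pi/3))
  = 0.
(Exp terms are combined using exp(i*s)*conj(exp(i*t)) = exp(i*(s-t)), and sums of them are collapsed using the identity that for every m > 1 the m distinct m-th roots of unity sum to 0, e.g. 1 + exp(2*I*pi/3) + exp(-2*I*pi/3) = 0.)
Dividing by |G| = 6 gives 0/6 = 0, matching the row-orthogonality relation <chi_1, chi_5> = [chi_1 = chi_5].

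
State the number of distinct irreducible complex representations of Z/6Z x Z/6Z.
36

Why: The number of irreducible complex representations of a finite group equals its number of conjugacy classes. Z/6Z x Z/6Z is abelian of order 36, so every element is its own conjugacy class: 36 classes, so Z/6Z x Z/6Z (order 36) has exactly 36 irreducible complex representations.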